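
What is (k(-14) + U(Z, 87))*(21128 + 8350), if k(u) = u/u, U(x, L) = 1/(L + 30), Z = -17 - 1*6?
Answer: 1159468/39 ≈ 29730.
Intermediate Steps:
Z = -23 (Z = -17 - 6 = -23)
U(x, L) = 1/(30 + L)
k(u) = 1
(k(-14) + U(Z, 87))*(21128 + 8350) = (1 + 1/(30 + 87))*(21128 + 8350) = (1 + 1/117)*29478 = (118/117)*29478 = 1159468/39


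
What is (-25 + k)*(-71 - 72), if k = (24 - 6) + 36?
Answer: -4147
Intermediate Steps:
k = 54 (k = 18 + 36 = 54)
(-25 + k)*(-71 - 72) = (-25 + 54)*(-71 - 72) = 29*(-143) = -4147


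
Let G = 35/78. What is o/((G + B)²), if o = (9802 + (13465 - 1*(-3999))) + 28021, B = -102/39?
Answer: 1990332/169 ≈ 11777.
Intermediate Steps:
G = 35/78 (G = 35*(1/78) = 35/78 ≈ 0.44872)
B = -34/13 (B = -102*1/39 = -34/13 ≈ -2.6154)
o = 55287 (o = (9802 + (13465 + 3999)) + 28021 = (9802 + 17464) + 28021 = 27266 + 28021 = 55287)
o/((G + B)²) = 55287/((35/78 - 34/13)²) = 55287/((-13/6)²) = 55287/(169/36) = 55287*(36/169) = 1990332/169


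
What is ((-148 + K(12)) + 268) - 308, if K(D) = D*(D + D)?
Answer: 100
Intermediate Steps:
K(D) = 2*D² (K(D) = D*(2*D) = 2*D²)
((-148 + K(12)) + 268) - 308 = ((-148 + 2*12²) + 268) - 308 = ((-148 + 2*144) + 268) - 308 = ((-148 + 288) + 268) - 308 = (140 + 268) - 308 = 408 - 308 = 100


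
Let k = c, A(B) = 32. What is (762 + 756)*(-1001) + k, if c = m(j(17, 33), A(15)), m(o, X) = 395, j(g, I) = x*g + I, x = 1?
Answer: -1519123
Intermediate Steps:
j(g, I) = I + g (j(g, I) = 1*g + I = g + I = I + g)
c = 395
k = 395
(762 + 756)*(-1001) + k = (762 + 756)*(-1001) + 395 = 1518*(-1001) + 395 = -1519518 + 395 = -1519123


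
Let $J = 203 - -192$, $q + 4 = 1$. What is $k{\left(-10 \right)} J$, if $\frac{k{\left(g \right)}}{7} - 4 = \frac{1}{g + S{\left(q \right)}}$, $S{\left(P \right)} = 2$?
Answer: $\frac{85715}{8} \approx 10714.0$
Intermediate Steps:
$q = -3$ ($q = -4 + 1 = -3$)
$J = 395$ ($J = 203 + 192 = 395$)
$k{\left(g \right)} = 28 + \frac{7}{2 + g}$ ($k{\left(g \right)} = 28 + \frac{7}{g + 2} = 28 + \frac{7}{2 + g}$)
$k{\left(-10 \right)} J = \frac{7 \left(9 + 4 \left(-10\right)\right)}{2 - 10} \cdot 395 = \frac{7 \left(9 - 40\right)}{-8} \cdot 395 = 7 \left(- \frac{1}{8}\right) \left(-31\right) 395 = \frac{217}{8} \cdot 395 = \frac{85715}{8}$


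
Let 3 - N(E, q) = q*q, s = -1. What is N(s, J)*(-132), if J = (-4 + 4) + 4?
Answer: 1716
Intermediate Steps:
J = 4 (J = 0 + 4 = 4)
N(E, q) = 3 - q² (N(E, q) = 3 - q*q = 3 - q²)
N(s, J)*(-132) = (3 - 1*4²)*(-132) = (3 - 1*16)*(-132) = (3 - 16)*(-132) = -13*(-132) = 1716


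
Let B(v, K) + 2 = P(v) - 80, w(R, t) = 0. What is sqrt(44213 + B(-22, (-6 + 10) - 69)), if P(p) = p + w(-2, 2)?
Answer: 39*sqrt(29) ≈ 210.02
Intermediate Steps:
P(p) = p (P(p) = p + 0 = p)
B(v, K) = -82 + v (B(v, K) = -2 + (v - 80) = -2 + (-80 + v) = -82 + v)
sqrt(44213 + B(-22, (-6 + 10) - 69)) = sqrt(44213 + (-82 - 22)) = sqrt(44213 - 104) = sqrt(44109) = 39*sqrt(29)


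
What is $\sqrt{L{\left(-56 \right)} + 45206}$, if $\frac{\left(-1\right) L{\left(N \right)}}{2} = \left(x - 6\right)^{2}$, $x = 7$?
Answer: $2 \sqrt{11301} \approx 212.61$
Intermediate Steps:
$L{\left(N \right)} = -2$ ($L{\left(N \right)} = - 2 \left(7 - 6\right)^{2} = - 2 \cdot 1^{2} = \left(-2\right) 1 = -2$)
$\sqrt{L{\left(-56 \right)} + 45206} = \sqrt{-2 + 45206} = \sqrt{45204} = 2 \sqrt{11301}$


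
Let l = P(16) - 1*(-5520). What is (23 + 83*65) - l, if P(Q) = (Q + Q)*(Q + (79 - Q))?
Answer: -2630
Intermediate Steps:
P(Q) = 158*Q (P(Q) = (2*Q)*79 = 158*Q)
l = 8048 (l = 158*16 - 1*(-5520) = 2528 + 5520 = 8048)
(23 + 83*65) - l = (23 + 83*65) - 1*8048 = (23 + 5395) - 8048 = 5418 - 8048 = -2630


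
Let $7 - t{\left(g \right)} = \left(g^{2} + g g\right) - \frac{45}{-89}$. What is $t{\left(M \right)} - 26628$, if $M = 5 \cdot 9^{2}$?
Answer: $- \frac{31565764}{89} \approx -3.5467 \cdot 10^{5}$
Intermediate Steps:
$M = 405$ ($M = 5 \cdot 81 = 405$)
$t{\left(g \right)} = \frac{578}{89} - 2 g^{2}$ ($t{\left(g \right)} = 7 - \left(\left(g^{2} + g g\right) - \frac{45}{-89}\right) = 7 - \left(\left(g^{2} + g^{2}\right) - - \frac{45}{89}\right) = 7 - \left(2 g^{2} + \frac{45}{89}\right) = 7 - \left(\frac{45}{89} + 2 g^{2}\right) = \frac{578}{89} - 2 g^{2}$)
$t{\left(M \right)} - 26628 = \left(\frac{578}{89} - 2 \cdot 405^{2}\right) - 26628 = \left(\frac{578}{89} - 328050\right) - 26628 = - \frac{29195872}{89} - 26628 = - \frac{31565764}{89}$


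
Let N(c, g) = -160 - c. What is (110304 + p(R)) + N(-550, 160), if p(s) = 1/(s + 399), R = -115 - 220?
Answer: 7084417/64 ≈ 1.1069e+5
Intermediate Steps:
R = -335
p(s) = 1/(399 + s)
(110304 + p(R)) + N(-550, 160) = (110304 + 1/(399 - 335)) + (-160 - 1*(-550)) = (110304 + 1/64) + (-160 + 550) = (110304 + 1/64) + 390 = 7059457/64 + 390 = 7084417/64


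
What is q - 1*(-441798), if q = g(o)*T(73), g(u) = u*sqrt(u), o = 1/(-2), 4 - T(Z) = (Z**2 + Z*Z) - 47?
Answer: 441798 + 10607*I*sqrt(2)/4 ≈ 4.418e+5 + 3750.1*I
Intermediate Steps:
T(Z) = 51 - 2*Z**2 (T(Z) = 4 - ((Z**2 + Z*Z) - 47) = 4 - ((Z**2 + Z**2) - 47) = 4 - (2*Z**2 - 47) = 4 - (-47 + 2*Z**2) = 4 + (47 - 2*Z**2) = 51 - 2*Z**2)
o = -1/2 ≈ -0.50000
g(u) = u**(3/2)
q = 10607*I*sqrt(2)/4 (q = (-1/2)**(3/2)*(51 - 2*73**2) = (-I*sqrt(2)/4)*(51 - 2*5329) = (-I*sqrt(2)/4)*(51 - 10658) = -I*sqrt(2)/4*(-10607) = 10607*I*sqrt(2)/4 ≈ 3750.1*I)
q - 1*(-441798) = 10607*I*sqrt(2)/4 - 1*(-441798) = 10607*I*sqrt(2)/4 + 441798 = 441798 + 10607*I*sqrt(2)/4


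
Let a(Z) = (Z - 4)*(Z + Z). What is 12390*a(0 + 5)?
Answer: 123900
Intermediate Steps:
a(Z) = 2*Z*(-4 + Z) (a(Z) = (-4 + Z)*(2*Z) = 2*Z*(-4 + Z))
12390*a(0 + 5) = 12390*(2*(0 + 5)*(-4 + (0 + 5))) = 12390*(2*5*(-4 + 5)) = 12390*(2*5*1) = 12390*10 = 123900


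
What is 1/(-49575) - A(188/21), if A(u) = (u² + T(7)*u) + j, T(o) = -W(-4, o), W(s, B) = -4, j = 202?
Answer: -2317102597/7287525 ≈ -317.95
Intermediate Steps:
T(o) = 4 (T(o) = -1*(-4) = 4)
A(u) = 202 + u² + 4*u (A(u) = (u² + 4*u) + 202 = 202 + u² + 4*u)
1/(-49575) - A(188/21) = 1/(-49575) - (202 + (188/21)² + 4*(188/21)) = -1/49575 - (202 + (188*(1/21))² + 4*(188*(1/21))) = -1/49575 - (202 + (188/21)² + 4*(188/21)) = -1/49575 - (202 + 35344/441 + 752/21) = -1/49575 - 1*140218/441 = -1/49575 - 140218/441 = -2317102597/7287525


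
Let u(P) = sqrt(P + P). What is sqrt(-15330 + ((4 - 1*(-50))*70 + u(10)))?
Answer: sqrt(-11550 + 2*sqrt(5)) ≈ 107.45*I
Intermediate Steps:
u(P) = sqrt(2)*sqrt(P) (u(P) = sqrt(2*P) = sqrt(2)*sqrt(P))
sqrt(-15330 + ((4 - 1*(-50))*70 + u(10))) = sqrt(-15330 + ((4 - 1*(-50))*70 + sqrt(2)*sqrt(10))) = sqrt(-15330 + ((4 + 50)*70 + 2*sqrt(5))) = sqrt(-15330 + (54*70 + 2*sqrt(5))) = sqrt(-15330 + (3780 + 2*sqrt(5))) = sqrt(-11550 + 2*sqrt(5))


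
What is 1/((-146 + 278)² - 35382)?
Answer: -1/17958 ≈ -5.5685e-5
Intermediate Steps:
1/((-146 + 278)² - 35382) = 1/(132² - 35382) = 1/(17424 - 35382) = 1/(-17958) = -1/17958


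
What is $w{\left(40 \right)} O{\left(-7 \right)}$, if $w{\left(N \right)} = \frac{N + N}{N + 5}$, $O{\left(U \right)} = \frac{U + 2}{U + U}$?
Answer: $\frac{40}{63} \approx 0.63492$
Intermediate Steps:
$O{\left(U \right)} = \frac{2 + U}{2 U}$
$w{\left(N \right)} = \frac{2 N}{5 + N}$
$w{\left(40 \right)} O{\left(-7 \right)} = 2 \cdot 40 \frac{1}{5 + 40} \frac{2 - 7}{2 \left(-7\right)} = 2 \cdot 40 \cdot \frac{1}{45} \cdot \frac{1}{2} \left(- \frac{1}{7}\right) \left(-5\right) = 2 \cdot 40 \cdot \frac{1}{45} \cdot \frac{5}{14} = \frac{16}{9} \cdot \frac{5}{14} = \frac{40}{63}$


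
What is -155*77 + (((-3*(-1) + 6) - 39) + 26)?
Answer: -11939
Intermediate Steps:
-155*77 + (((-3*(-1) + 6) - 39) + 26) = -11935 + (((3 + 6) - 39) + 26) = -11935 + ((9 - 39) + 26) = -11935 + (-30 + 26) = -11935 - 4 = -11939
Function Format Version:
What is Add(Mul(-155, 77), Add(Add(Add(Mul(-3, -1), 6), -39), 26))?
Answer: -11939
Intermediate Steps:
Add(Mul(-155, 77), Add(Add(Add(Mul(-3, -1), 6), -39), 26)) = Add(-11935, Add(Add(Add(3, 6), -39), 26)) = Add(-11935, Add(Add(9, -39), 26)) = Add(-11935, Add(-30, 26)) = Add(-11935, -4) = -11939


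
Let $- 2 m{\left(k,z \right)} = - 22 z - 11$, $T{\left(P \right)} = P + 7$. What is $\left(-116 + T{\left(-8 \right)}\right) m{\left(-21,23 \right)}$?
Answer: $- \frac{60489}{2} \approx -30245.0$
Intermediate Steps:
$T{\left(P \right)} = 7 + P$
$m{\left(k,z \right)} = \frac{11}{2} + 11 z$ ($m{\left(k,z \right)} = - \frac{- 22 z - 11}{2} = - \frac{-11 - 22 z}{2} = \frac{11}{2} + 11 z$)
$\left(-116 + T{\left(-8 \right)}\right) m{\left(-21,23 \right)} = \left(-116 + \left(7 - 8\right)\right) \left(\frac{11}{2} + 11 \cdot 23\right) = \left(-116 - 1\right) \left(\frac{11}{2} + 253\right) = \left(-117\right) \frac{517}{2} = - \frac{60489}{2}$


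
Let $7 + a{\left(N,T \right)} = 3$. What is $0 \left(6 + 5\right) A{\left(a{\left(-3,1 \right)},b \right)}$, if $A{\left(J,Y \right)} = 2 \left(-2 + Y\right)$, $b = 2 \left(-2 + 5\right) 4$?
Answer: $0$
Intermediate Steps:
$b = 24$ ($b = 2 \cdot 3 \cdot 4 = 6 \cdot 4 = 24$)
$a{\left(N,T \right)} = -4$ ($a{\left(N,T \right)} = -7 + 3 = -4$)
$A{\left(J,Y \right)} = -4 + 2 Y$
$0 \left(6 + 5\right) A{\left(a{\left(-3,1 \right)},b \right)} = 0 \left(6 + 5\right) \left(-4 + 2 \cdot 24\right) = 0 \cdot 11 \left(-4 + 48\right) = 0 \cdot 44 = 0$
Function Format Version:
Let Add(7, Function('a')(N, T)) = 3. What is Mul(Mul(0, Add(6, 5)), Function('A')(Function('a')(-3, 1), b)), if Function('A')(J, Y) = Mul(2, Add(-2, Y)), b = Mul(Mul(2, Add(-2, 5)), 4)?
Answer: 0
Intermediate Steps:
b = 24 (b = Mul(Mul(2, 3), 4) = Mul(6, 4) = 24)
Function('a')(N, T) = -4 (Function('a')(N, T) = Add(-7, 3) = -4)
Function('A')(J, Y) = Add(-4, Mul(2, Y))
Mul(Mul(0, Add(6, 5)), Function('A')(Function('a')(-3, 1), b)) = Mul(Mul(0, Add(6, 5)), Add(-4, Mul(2, 24))) = Mul(Mul(0, 11), Add(-4, 48)) = Mul(0, 44) = 0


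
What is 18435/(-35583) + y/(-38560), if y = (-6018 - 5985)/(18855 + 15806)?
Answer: -8212823175617/15852560505760 ≈ -0.51808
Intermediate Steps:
y = -12003/34661 ≈ -0.34630
18435/(-35583) + y/(-38560) = 18435/(-35583) - 12003/34661/(-38560) = 18435*(-1/35583) - 12003/34661*(-1/38560) = -6145/11861 + 12003/1336528160 = -8212823175617/15852560505760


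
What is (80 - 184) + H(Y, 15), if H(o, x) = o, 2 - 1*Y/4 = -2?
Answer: -88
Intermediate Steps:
Y = 16 (Y = 8 - 4*(-2) = 8 + 8 = 16)
(80 - 184) + H(Y, 15) = (80 - 184) + 16 = -104 + 16 = -88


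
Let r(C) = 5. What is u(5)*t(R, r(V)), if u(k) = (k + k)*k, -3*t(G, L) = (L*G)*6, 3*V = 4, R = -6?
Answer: 3000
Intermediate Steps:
V = 4/3 (V = (⅓)*4 = 4/3 ≈ 1.3333)
t(G, L) = -2*G*L (t(G, L) = -L*G*6/3 = -G*L*6/3 = -2*G*L)
u(k) = 2*k² (u(k) = (2*k)*k = 2*k²)
u(5)*t(R, r(V)) = (2*5²)*(-2*(-6)*5) = (2*25)*60 = 50*60 = 3000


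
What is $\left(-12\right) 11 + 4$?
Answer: $-128$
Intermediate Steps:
$\left(-12\right) 11 + 4 = -132 + 4 = -128$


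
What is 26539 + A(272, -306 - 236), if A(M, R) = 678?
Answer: 27217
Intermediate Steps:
26539 + A(272, -306 - 236) = 26539 + 678 = 27217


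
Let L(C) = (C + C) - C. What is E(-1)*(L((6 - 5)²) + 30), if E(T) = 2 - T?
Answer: 93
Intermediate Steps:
L(C) = C (L(C) = 2*C - C = C)
E(-1)*(L((6 - 5)²) + 30) = (2 - 1*(-1))*((6 - 5)² + 30) = (2 + 1)*(1² + 30) = 3*(1 + 30) = 3*31 = 93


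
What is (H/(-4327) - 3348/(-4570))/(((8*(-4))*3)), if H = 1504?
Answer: -1903379/474585360 ≈ -0.0040106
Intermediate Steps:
(H/(-4327) - 3348/(-4570))/(((8*(-4))*3)) = (1504/(-4327) - 3348/(-4570))/(((8*(-4))*3)) = (1504*(-1/4327) - 3348*(-1/4570))/((-32*3)) = (-1504/4327 + 1674/2285)/(-96) = (3806758/9887195)*(-1/96) = -1903379/474585360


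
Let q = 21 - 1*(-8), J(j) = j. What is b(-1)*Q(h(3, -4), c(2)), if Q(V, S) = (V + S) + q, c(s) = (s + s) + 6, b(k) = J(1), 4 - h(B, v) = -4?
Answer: 47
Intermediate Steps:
h(B, v) = 8 (h(B, v) = 4 - 1*(-4) = 4 + 4 = 8)
b(k) = 1
q = 29 (q = 21 + 8 = 29)
c(s) = 6 + 2*s (c(s) = 2*s + 6 = 6 + 2*s)
Q(V, S) = 29 + S + V (Q(V, S) = (V + S) + 29 = (S + V) + 29 = 29 + S + V)
b(-1)*Q(h(3, -4), c(2)) = 1*(29 + (6 + 2*2) + 8) = 1*(29 + (6 + 4) + 8) = 1*(29 + 10 + 8) = 1*47 = 47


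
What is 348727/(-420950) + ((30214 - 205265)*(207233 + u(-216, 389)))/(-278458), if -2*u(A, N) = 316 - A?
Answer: 3812707229654546/29304223775 ≈ 1.3011e+5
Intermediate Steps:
u(A, N) = -158 + A/2 (u(A, N) = -(316 - A)/2 = -158 + A/2)
348727/(-420950) + ((30214 - 205265)*(207233 + u(-216, 389)))/(-278458) = 348727/(-420950) + ((30214 - 205265)*(207233 + (-158 + (1/2)*(-216))))/(-278458) = 348727*(-1/420950) - 175051*(207233 + (-158 - 108))*(-1/278458) = -348727/420950 - 175051*(207233 - 266)*(-1/278458) = -348727/420950 - 175051*206967*(-1/278458) = -348727/420950 - 36229780317*(-1/278458) = -348727/420950 + 36229780317/278458 = 3812707229654546/29304223775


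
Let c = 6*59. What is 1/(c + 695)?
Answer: 1/1049 ≈ 0.00095329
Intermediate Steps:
c = 354
1/(c + 695) = 1/(354 + 695) = 1/1049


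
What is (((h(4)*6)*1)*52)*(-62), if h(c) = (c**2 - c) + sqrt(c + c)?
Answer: -232128 - 38688*sqrt(2) ≈ -2.8684e+5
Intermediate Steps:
h(c) = c**2 - c + sqrt(2)*sqrt(c) (h(c) = (c**2 - c) + sqrt(2*c) = (c**2 - c) + sqrt(2)*sqrt(c) = c**2 - c + sqrt(2)*sqrt(c))
(((h(4)*6)*1)*52)*(-62) = ((((4**2 - 1*4 + sqrt(2)*sqrt(4))*6)*1)*52)*(-62) = ((((16 - 4 + sqrt(2)*2)*6)*1)*52)*(-62) = ((((16 - 4 + 2*sqrt(2))*6)*1)*52)*(-62) = ((((12 + 2*sqrt(2))*6)*1)*52)*(-62) = (((72 + 12*sqrt(2))*1)*52)*(-62) = ((72 + 12*sqrt(2))*52)*(-62) = (3744 + 624*sqrt(2))*(-62) = -232128 - 38688*sqrt(2)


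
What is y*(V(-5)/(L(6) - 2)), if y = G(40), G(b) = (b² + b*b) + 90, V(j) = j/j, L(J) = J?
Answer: 1645/2 ≈ 822.50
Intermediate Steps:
V(j) = 1
G(b) = 90 + 2*b² (G(b) = (b² + b²) + 90 = 2*b² + 90 = 90 + 2*b²)
y = 3290 (y = 90 + 2*40² = 90 + 2*1600 = 90 + 3200 = 3290)
y*(V(-5)/(L(6) - 2)) = 3290*(1/(6 - 2)) = 3290*(1/4) = 3290*((¼)*1) = 3290*(¼) = 1645/2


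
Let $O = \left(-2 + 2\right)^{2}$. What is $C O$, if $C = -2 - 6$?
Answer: $0$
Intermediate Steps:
$O = 0$ ($O = 0^{2} = 0$)
$C = -8$ ($C = -2 - 6 = -8$)
$C O = \left(-8\right) 0 = 0$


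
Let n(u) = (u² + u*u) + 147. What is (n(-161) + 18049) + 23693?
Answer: 93731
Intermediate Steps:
n(u) = 147 + 2*u² (n(u) = (u² + u²) + 147 = 2*u² + 147 = 147 + 2*u²)
(n(-161) + 18049) + 23693 = ((147 + 2*(-161)²) + 18049) + 23693 = ((147 + 2*25921) + 18049) + 23693 = ((147 + 51842) + 18049) + 23693 = (51989 + 18049) + 23693 = 70038 + 23693 = 93731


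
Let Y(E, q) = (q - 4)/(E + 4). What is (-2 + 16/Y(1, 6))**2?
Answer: 1444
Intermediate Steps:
Y(E, q) = (-4 + q)/(4 + E)
(-2 + 16/Y(1, 6))**2 = (-2 + 16/(((-4 + 6)/(4 + 1))))**2 = (-2 + 16/((2/5)))**2 = (-2 + 16/(((1/5)*2)))**2 = (-2 + 16/(2/5))**2 = (-2 + 16*(5/2))**2 = (-2 + 40)**2 = 38**2 = 1444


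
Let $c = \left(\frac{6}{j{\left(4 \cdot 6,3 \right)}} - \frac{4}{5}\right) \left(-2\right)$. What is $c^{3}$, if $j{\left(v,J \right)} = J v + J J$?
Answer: $\frac{7529536}{2460375} \approx 3.0603$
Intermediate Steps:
$j{\left(v,J \right)} = J^{2} + J v$ ($j{\left(v,J \right)} = J v + J^{2} = J^{2} + J v$)
$c = \frac{196}{135}$ ($c = \left(\frac{6}{3 \left(3 + 4 \cdot 6\right)} - \frac{4}{5}\right) \left(-2\right) = \left(\frac{6}{3 \left(3 + 24\right)} - \frac{4}{5}\right) \left(-2\right) = \left(\frac{6}{3 \cdot 27} - \frac{4}{5}\right) \left(-2\right) = \left(\frac{6}{81} - \frac{4}{5}\right) \left(-2\right) = \left(6 \cdot \frac{1}{81} - \frac{4}{5}\right) \left(-2\right) = \left(\frac{2}{27} - \frac{4}{5}\right) \left(-2\right) = \left(- \frac{98}{135}\right) \left(-2\right) = \frac{196}{135} \approx 1.4519$)
$c^{3} = \left(\frac{196}{135}\right)^{3} = \frac{7529536}{2460375}$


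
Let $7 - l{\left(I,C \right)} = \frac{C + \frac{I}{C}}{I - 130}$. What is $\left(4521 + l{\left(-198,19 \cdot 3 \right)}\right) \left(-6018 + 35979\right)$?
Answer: $\frac{845484828993}{6232} \approx 1.3567 \cdot 10^{8}$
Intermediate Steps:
$l{\left(I,C \right)} = 7 - \frac{C + \frac{I}{C}}{-130 + I}$ ($l{\left(I,C \right)} = 7 - \frac{C + \frac{I}{C}}{I - 130} = 7 - \frac{C + \frac{I}{C}}{-130 + I}$)
$\left(4521 + l{\left(-198,19 \cdot 3 \right)}\right) \left(-6018 + 35979\right) = \left(4521 + \frac{\left(-1\right) \left(-198\right) - \left(19 \cdot 3\right)^{2} - 910 \cdot 19 \cdot 3 + 7 \cdot 19 \cdot 3 \left(-198\right)}{19 \cdot 3 \left(-130 - 198\right)}\right) \left(-6018 + 35979\right) = \left(4521 + \frac{198 - 57^{2} - 51870 + 7 \cdot 57 \left(-198\right)}{57 \left(-328\right)}\right) 29961 = \left(4521 + \frac{1}{57} \left(- \frac{1}{328}\right) \left(198 - 3249 - 51870 - 79002\right)\right) 29961 = \left(4521 + \frac{1}{57} \left(- \frac{1}{328}\right) \left(-133923\right)\right) 29961 = \left(4521 + \frac{44641}{6232}\right) 29961 = \frac{28219513}{6232} \cdot 29961 = \frac{845484828993}{6232}$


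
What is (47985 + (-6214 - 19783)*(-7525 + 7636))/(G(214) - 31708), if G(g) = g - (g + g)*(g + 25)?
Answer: 1418841/66893 ≈ 21.211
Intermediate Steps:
G(g) = g - 2*g*(25 + g)
(47985 + (-6214 - 19783)*(-7525 + 7636))/(G(214) - 31708) = (47985 + (-6214 - 19783)*(-7525 + 7636))/(-1*214*(49 + 2*214) - 31708) = (47985 - 25997*111)/(-1*214*(49 + 428) - 31708) = (47985 - 2885667)/(-1*214*477 - 31708) = -2837682/(-102078 - 31708) = -2837682/(-133786) = -2837682*(-1/133786) = 1418841/66893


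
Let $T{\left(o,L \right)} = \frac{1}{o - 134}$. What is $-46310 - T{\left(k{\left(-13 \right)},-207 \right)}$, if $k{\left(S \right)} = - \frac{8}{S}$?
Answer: $- \frac{80301527}{1734} \approx -46310.0$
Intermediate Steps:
$T{\left(o,L \right)} = \frac{1}{-134 + o}$
$-46310 - T{\left(k{\left(-13 \right)},-207 \right)} = -46310 - \frac{1}{-134 - \frac{8}{-13}} = -46310 - \frac{1}{-134 - - \frac{8}{13}} = -46310 - \frac{1}{-134 + \frac{8}{13}} = -46310 - \frac{1}{- \frac{1734}{13}} = -46310 - - \frac{13}{1734} = -46310 + \frac{13}{1734} = - \frac{80301527}{1734}$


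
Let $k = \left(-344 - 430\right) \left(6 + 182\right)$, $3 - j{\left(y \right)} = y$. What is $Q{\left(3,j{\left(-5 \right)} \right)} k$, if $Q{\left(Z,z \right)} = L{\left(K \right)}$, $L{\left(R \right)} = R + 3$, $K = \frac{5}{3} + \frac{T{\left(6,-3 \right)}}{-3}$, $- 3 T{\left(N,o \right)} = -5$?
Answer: $-598216$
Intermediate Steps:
$T{\left(N,o \right)} = \frac{5}{3}$ ($T{\left(N,o \right)} = \left(- \frac{1}{3}\right) \left(-5\right) = \frac{5}{3}$)
$j{\left(y \right)} = 3 - y$
$K = \frac{10}{9}$ ($K = \frac{5}{3} + \frac{5}{3 \left(-3\right)} = 5 \cdot \frac{1}{3} + \frac{5}{3} \left(- \frac{1}{3}\right) = \frac{5}{3} - \frac{5}{9} = \frac{10}{9} \approx 1.1111$)
$L{\left(R \right)} = 3 + R$
$Q{\left(Z,z \right)} = \frac{37}{9}$ ($Q{\left(Z,z \right)} = 3 + \frac{10}{9} = \frac{37}{9}$)
$k = -145512$ ($k = \left(-774\right) 188 = -145512$)
$Q{\left(3,j{\left(-5 \right)} \right)} k = \frac{37}{9} \left(-145512\right) = -598216$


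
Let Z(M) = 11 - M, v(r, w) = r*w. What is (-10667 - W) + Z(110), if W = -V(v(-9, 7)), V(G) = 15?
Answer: -10751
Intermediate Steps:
W = -15 (W = -1*15 = -15)
(-10667 - W) + Z(110) = (-10667 - 1*(-15)) + (11 - 1*110) = (-10667 + 15) + (11 - 110) = -10652 - 99 = -10751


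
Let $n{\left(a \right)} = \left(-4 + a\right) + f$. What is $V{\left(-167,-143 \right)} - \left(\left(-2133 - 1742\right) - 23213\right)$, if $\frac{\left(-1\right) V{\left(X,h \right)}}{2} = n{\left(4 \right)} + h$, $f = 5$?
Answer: $27364$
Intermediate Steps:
$n{\left(a \right)} = 1 + a$ ($n{\left(a \right)} = \left(-4 + a\right) + 5 = 1 + a$)
$V{\left(X,h \right)} = -10 - 2 h$ ($V{\left(X,h \right)} = - 2 \left(\left(1 + 4\right) + h\right) = - 2 \left(5 + h\right) = -10 - 2 h$)
$V{\left(-167,-143 \right)} - \left(\left(-2133 - 1742\right) - 23213\right) = \left(-10 - -286\right) - \left(\left(-2133 - 1742\right) - 23213\right) = \left(-10 + 286\right) - \left(\left(-2133 - 1742\right) - 23213\right) = 276 - \left(-3875 - 23213\right) = 276 - -27088 = 276 + 27088 = 27364$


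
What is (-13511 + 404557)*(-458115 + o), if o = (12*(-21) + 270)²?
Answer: -179017339386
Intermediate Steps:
o = 324 (o = (-252 + 270)² = 18² = 324)
(-13511 + 404557)*(-458115 + o) = (-13511 + 404557)*(-458115 + 324) = 391046*(-457791) = -179017339386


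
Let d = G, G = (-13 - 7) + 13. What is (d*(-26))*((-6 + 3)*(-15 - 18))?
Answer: 18018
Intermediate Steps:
G = -7 (G = -20 + 13 = -7)
d = -7
(d*(-26))*((-6 + 3)*(-15 - 18)) = (-7*(-26))*((-6 + 3)*(-15 - 18)) = 182*(-3*(-33)) = 182*99 = 18018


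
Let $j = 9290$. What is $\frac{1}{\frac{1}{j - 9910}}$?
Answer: $-620$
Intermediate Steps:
$\frac{1}{\frac{1}{j - 9910}} = \frac{1}{\frac{1}{9290 - 9910}} = \frac{1}{\frac{1}{-620}} = \frac{1}{- \frac{1}{620}} = -620$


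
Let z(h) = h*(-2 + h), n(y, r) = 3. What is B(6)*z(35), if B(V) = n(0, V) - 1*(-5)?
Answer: 9240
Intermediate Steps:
B(V) = 8 (B(V) = 3 - 1*(-5) = 3 + 5 = 8)
B(6)*z(35) = 8*(35*(-2 + 35)) = 8*(35*33) = 8*1155 = 9240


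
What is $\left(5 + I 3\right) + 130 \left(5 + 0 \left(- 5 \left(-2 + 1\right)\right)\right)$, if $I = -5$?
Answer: $640$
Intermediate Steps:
$\left(5 + I 3\right) + 130 \left(5 + 0 \left(- 5 \left(-2 + 1\right)\right)\right) = \left(5 - 15\right) + 130 \left(5 + 0 \left(- 5 \left(-2 + 1\right)\right)\right) = \left(5 - 15\right) + 130 \left(5 + 0 \left(\left(-5\right) \left(-1\right)\right)\right) = -10 + 130 \left(5 + 0 \cdot 5\right) = -10 + 130 \left(5 + 0\right) = -10 + 130 \cdot 5 = -10 + 650 = 640$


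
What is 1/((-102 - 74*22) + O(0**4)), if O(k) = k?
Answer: -1/1730 ≈ -0.00057803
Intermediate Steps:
1/((-102 - 74*22) + O(0**4)) = 1/((-102 - 74*22) + 0**4) = 1/((-102 - 1628) + 0) = 1/(-1730 + 0) = 1/(-1730) = -1/1730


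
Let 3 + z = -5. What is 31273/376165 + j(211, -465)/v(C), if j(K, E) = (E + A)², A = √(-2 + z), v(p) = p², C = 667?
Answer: 4141109964/7276159595 - 930*I*√10/444889 ≈ 0.56913 - 0.0066105*I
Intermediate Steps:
z = -8 (z = -3 - 5 = -8)
A = I*√10 (A = √(-2 - 8) = √(-10) = I*√10 ≈ 3.1623*I)
j(K, E) = (E + I*√10)²
31273/376165 + j(211, -465)/v(C) = 31273/376165 + (-465 + I*√10)²/(667²) = 31273*(1/376165) + (-465 + I*√10)²/444889 = 31273/376165 + (-465 + I*√10)²*(1/444889) = 31273/376165 + (-465 + I*√10)²/444889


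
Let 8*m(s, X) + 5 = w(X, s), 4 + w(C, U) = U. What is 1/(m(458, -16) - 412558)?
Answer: -8/3300015 ≈ -2.4242e-6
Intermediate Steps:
w(C, U) = -4 + U
m(s, X) = -9/8 + s/8 (m(s, X) = -5/8 + (-4 + s)/8 = -5/8 + (-½ + s/8) = -9/8 + s/8)
1/(m(458, -16) - 412558) = 1/((-9/8 + (⅛)*458) - 412558) = 1/((-9/8 + 229/4) - 412558) = 1/(449/8 - 412558) = 1/(-3300015/8) = -8/3300015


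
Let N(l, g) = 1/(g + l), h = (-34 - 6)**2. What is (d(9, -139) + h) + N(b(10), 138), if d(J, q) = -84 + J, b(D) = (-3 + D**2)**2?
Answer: 14559176/9547 ≈ 1525.0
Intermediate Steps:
h = 1600 (h = (-40)**2 = 1600)
(d(9, -139) + h) + N(b(10), 138) = ((-84 + 9) + 1600) + 1/(138 + (-3 + 10**2)**2) = (-75 + 1600) + 1/(138 + (-3 + 100)**2) = 1525 + 1/(138 + 97**2) = 1525 + 1/(138 + 9409) = 1525 + 1/9547 = 14559176/9547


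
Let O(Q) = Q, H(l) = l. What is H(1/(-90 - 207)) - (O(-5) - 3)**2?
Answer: -19009/297 ≈ -64.003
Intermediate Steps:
H(1/(-90 - 207)) - (O(-5) - 3)**2 = 1/(-90 - 207) - (-5 - 3)**2 = 1/(-297) - 1*(-8)**2 = -1/297 - 1*64 = -1/297 - 64 = -19009/297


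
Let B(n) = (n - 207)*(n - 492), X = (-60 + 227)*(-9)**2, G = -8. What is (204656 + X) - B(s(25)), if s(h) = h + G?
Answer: 127933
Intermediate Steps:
X = 13527 (X = 167*81 = 13527)
s(h) = -8 + h (s(h) = h - 8 = -8 + h)
B(n) = (-492 + n)*(-207 + n) (B(n) = (-207 + n)*(-492 + n) = (-492 + n)*(-207 + n))
(204656 + X) - B(s(25)) = (204656 + 13527) - (101844 + (-8 + 25)**2 - 699*(-8 + 25)) = 218183 - (101844 + 17**2 - 699*17) = 218183 - (101844 + 289 - 11883) = 218183 - 1*90250 = 218183 - 90250 = 127933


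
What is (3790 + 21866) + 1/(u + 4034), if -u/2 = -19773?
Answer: 1118088481/43580 ≈ 25656.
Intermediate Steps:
u = 39546 (u = -2*(-19773) = 39546)
(3790 + 21866) + 1/(u + 4034) = (3790 + 21866) + 1/(39546 + 4034) = 25656 + 1/43580 = 1118088481/43580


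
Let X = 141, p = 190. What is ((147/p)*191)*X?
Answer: 3958857/190 ≈ 20836.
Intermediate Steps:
((147/p)*191)*X = ((147/190)*191)*141 = (28077/190)*141 = 3958857/190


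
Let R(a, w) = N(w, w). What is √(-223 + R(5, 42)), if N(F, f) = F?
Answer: I*√181 ≈ 13.454*I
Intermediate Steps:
R(a, w) = w
√(-223 + R(5, 42)) = √(-223 + 42) = √(-181) = I*√181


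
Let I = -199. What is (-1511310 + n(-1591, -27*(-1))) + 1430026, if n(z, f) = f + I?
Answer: -81456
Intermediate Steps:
n(z, f) = -199 + f (n(z, f) = f - 199 = -199 + f)
(-1511310 + n(-1591, -27*(-1))) + 1430026 = (-1511310 + (-199 - 27*(-1))) + 1430026 = (-1511310 + (-199 + 27)) + 1430026 = (-1511310 - 172) + 1430026 = -1511482 + 1430026 = -81456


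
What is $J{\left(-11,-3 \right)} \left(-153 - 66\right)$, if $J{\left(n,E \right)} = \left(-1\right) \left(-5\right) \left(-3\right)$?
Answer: $3285$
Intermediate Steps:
$J{\left(n,E \right)} = -15$ ($J{\left(n,E \right)} = 5 \left(-3\right) = -15$)
$J{\left(-11,-3 \right)} \left(-153 - 66\right) = - 15 \left(-153 - 66\right) = \left(-15\right) \left(-219\right) = 3285$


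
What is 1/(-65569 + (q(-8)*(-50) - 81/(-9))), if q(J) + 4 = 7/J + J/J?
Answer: -4/261465 ≈ -1.5298e-5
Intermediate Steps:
q(J) = -3 + 7/J (q(J) = -4 + (7/J + J/J) = -4 + (7/J + 1) = -4 + (1 + 7/J) = -3 + 7/J)
1/(-65569 + (q(-8)*(-50) - 81/(-9))) = 1/(-65569 + ((-3 + 7/(-8))*(-50) - 81/(-9))) = 1/(-65569 + ((-3 + 7*(-⅛))*(-50) - 81*(-⅑))) = 1/(-65569 + ((-3 - 7/8)*(-50) + 9)) = 1/(-65569 + (-31/8*(-50) + 9)) = 1/(-65569 + (775/4 + 9)) = 1/(-65569 + 811/4) = 1/(-261465/4) = -4/261465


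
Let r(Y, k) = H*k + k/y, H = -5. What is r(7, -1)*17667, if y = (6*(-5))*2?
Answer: 1772589/20 ≈ 88630.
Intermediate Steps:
y = -60 (y = -30*2 = -60)
r(Y, k) = -301*k/60 (r(Y, k) = -5*k + k/(-60) = -5*k + k*(-1/60) = -5*k - k/60 = -301*k/60)
r(7, -1)*17667 = -301/60*(-1)*17667 = (301/60)*17667 = 1772589/20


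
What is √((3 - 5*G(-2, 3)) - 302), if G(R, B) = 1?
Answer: 4*I*√19 ≈ 17.436*I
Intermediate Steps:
√((3 - 5*G(-2, 3)) - 302) = √((3 - 5*1) - 302) = √((3 - 5) - 302) = √(-2 - 302) = √(-304) = 4*I*√19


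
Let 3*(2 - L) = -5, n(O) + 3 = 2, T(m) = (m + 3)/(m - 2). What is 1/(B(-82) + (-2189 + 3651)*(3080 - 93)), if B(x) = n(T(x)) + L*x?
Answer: 3/13100077 ≈ 2.2901e-7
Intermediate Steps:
T(m) = (3 + m)/(-2 + m)
n(O) = -1 (n(O) = -3 + 2 = -1)
L = 11/3 (L = 2 - ⅓*(-5) = 2 + 5/3 = 11/3 ≈ 3.6667)
B(x) = -1 + 11*x/3
1/(B(-82) + (-2189 + 3651)*(3080 - 93)) = 1/((-1 + (11/3)*(-82)) + (-2189 + 3651)*(3080 - 93)) = 1/((-1 - 902/3) + 1462*2987) = 1/(-905/3 + 4366994) = 1/(13100077/3) = 3/13100077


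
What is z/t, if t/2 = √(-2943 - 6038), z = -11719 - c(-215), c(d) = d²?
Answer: 28972*I*√8981/8981 ≈ 305.71*I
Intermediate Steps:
z = -57944 (z = -11719 - 1*(-215)² = -11719 - 1*46225 = -11719 - 46225 = -57944)
t = 2*I*√8981 (t = 2*√(-2943 - 6038) = 2*√(-8981) = 2*(I*√8981) = 2*I*√8981 ≈ 189.54*I)
z/t = -57944*(-I*√8981/17962) = -(-28972)*I*√8981/8981 = 28972*I*√8981/8981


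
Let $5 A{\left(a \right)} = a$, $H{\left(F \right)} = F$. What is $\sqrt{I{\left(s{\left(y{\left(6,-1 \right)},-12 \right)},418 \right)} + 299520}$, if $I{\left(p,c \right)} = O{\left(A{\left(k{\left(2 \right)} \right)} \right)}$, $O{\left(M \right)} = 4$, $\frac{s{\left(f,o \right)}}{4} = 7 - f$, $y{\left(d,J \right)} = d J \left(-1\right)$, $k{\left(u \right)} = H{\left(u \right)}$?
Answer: $2 \sqrt{74881} \approx 547.29$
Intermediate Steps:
$k{\left(u \right)} = u$
$y{\left(d,J \right)} = - J d$ ($y{\left(d,J \right)} = J d \left(-1\right) = - J d$)
$s{\left(f,o \right)} = 28 - 4 f$ ($s{\left(f,o \right)} = 4 \left(7 - f\right) = 28 - 4 f$)
$A{\left(a \right)} = \frac{a}{5}$
$I{\left(p,c \right)} = 4$
$\sqrt{I{\left(s{\left(y{\left(6,-1 \right)},-12 \right)},418 \right)} + 299520} = \sqrt{4 + 299520} = \sqrt{299524} = 2 \sqrt{74881}$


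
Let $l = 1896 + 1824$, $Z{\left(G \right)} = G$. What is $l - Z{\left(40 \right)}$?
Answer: $3680$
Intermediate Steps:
$l = 3720$
$l - Z{\left(40 \right)} = 3720 - 40 = 3680$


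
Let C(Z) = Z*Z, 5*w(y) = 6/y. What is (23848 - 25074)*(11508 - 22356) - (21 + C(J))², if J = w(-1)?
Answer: 8311965279/625 ≈ 1.3299e+7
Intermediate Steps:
w(y) = 6/(5*y) (w(y) = (6/y)/5 = 6/(5*y))
J = -6/5 (J = (6/5)/(-1) = (6/5)*(-1) = -6/5 ≈ -1.2000)
C(Z) = Z²
(23848 - 25074)*(11508 - 22356) - (21 + C(J))² = (23848 - 25074)*(11508 - 22356) - (21 + (-6/5)²)² = -1226*(-10848) - (21 + 36/25)² = 13299648 - (561/25)² = 13299648 - 1*314721/625 = 13299648 - 314721/625 = 8311965279/625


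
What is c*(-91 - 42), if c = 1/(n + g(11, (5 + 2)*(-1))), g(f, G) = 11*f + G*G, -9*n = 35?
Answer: -1197/1495 ≈ -0.80067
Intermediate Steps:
n = -35/9 (n = -⅑*35 = -35/9 ≈ -3.8889)
g(f, G) = G² + 11*f (g(f, G) = 11*f + G² = G² + 11*f)
c = 9/1495 (c = 1/(-35/9 + (((5 + 2)*(-1))² + 11*11)) = 1/(-35/9 + ((7*(-1))² + 121)) = 1/(-35/9 + ((-7)² + 121)) = 1/(-35/9 + (49 + 121)) = 1/(-35/9 + 170) = 1/(1495/9) = 9/1495 ≈ 0.0060201)
c*(-91 - 42) = 9*(-91 - 42)/1495 = (9/1495)*(-133) = -1197/1495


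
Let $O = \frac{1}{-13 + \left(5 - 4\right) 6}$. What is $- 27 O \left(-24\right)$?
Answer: $- \frac{648}{7} \approx -92.571$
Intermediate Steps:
$O = - \frac{1}{7}$ ($O = \frac{1}{-13 + 1 \cdot 6} = \frac{1}{-13 + 6} = \frac{1}{-7} = - \frac{1}{7} \approx -0.14286$)
$- 27 O \left(-24\right) = \left(-27\right) \left(- \frac{1}{7}\right) \left(-24\right) = \frac{27}{7} \left(-24\right) = - \frac{648}{7}$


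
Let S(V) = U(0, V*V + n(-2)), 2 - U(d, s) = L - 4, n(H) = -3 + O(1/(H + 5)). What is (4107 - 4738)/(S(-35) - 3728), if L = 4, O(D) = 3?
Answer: 631/3726 ≈ 0.16935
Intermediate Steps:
n(H) = 0 (n(H) = -3 + 3 = 0)
U(d, s) = 2 (U(d, s) = 2 - (4 - 4) = 2 - 1*0 = 2 + 0 = 2)
S(V) = 2
(4107 - 4738)/(S(-35) - 3728) = (4107 - 4738)/(2 - 3728) = -631/(-3726) = -631*(-1/3726) = 631/3726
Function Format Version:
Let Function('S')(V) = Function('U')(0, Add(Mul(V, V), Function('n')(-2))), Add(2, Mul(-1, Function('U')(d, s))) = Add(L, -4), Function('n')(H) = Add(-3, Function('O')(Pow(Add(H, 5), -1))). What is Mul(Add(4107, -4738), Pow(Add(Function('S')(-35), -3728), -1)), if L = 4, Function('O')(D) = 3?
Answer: Rational(631, 3726) ≈ 0.16935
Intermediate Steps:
Function('n')(H) = 0 (Function('n')(H) = Add(-3, 3) = 0)
Function('U')(d, s) = 2 (Function('U')(d, s) = Add(2, Mul(-1, Add(4, -4))) = Add(2, Mul(-1, 0)) = Add(2, 0) = 2)
Function('S')(V) = 2
Mul(Add(4107, -4738), Pow(Add(Function('S')(-35), -3728), -1)) = Mul(Add(4107, -4738), Pow(Add(2, -3728), -1)) = Mul(-631, Pow(-3726, -1)) = Mul(-631, Rational(-1, 3726)) = Rational(631, 3726)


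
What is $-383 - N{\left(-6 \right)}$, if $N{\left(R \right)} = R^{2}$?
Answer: $-419$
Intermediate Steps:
$-383 - N{\left(-6 \right)} = -383 - \left(-6\right)^{2} = -383 - 36 = -419$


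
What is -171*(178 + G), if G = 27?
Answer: -35055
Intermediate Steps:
-171*(178 + G) = -171*(178 + 27) = -171*205 = -35055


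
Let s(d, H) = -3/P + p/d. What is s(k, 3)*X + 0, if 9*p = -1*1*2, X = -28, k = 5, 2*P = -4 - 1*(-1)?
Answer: -2464/45 ≈ -54.756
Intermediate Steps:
P = -3/2 (P = (-4 - 1*(-1))/2 = (-4 + 1)/2 = (1/2)*(-3) = -3/2 ≈ -1.5000)
p = -2/9 (p = (-1*1*2)/9 = (-1*2)/9 = (1/9)*(-2) = -2/9 ≈ -0.22222)
s(d, H) = 2 - 2/(9*d) (s(d, H) = -3/(-3/2) - 2/(9*d) = -3*(-2/3) - 2/(9*d) = 2 - 2/(9*d))
s(k, 3)*X + 0 = (2 - 2/9/5)*(-28) + 0 = (2 - 2/9*1/5)*(-28) + 0 = (2 - 2/45)*(-28) + 0 = (88/45)*(-28) + 0 = -2464/45 + 0 = -2464/45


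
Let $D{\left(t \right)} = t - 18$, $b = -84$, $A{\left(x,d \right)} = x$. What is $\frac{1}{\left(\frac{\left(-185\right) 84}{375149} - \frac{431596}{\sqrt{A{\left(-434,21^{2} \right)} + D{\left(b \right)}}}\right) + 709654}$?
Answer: $\frac{3345792651575385299}{2375993484599685184048407} - \frac{15185356983715699 i \sqrt{134}}{4751986969199370368096814} \approx 1.4082 \cdot 10^{-6} - 3.6992 \cdot 10^{-8} i$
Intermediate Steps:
$D{\left(t \right)} = -18 + t$
$\frac{1}{\left(\frac{\left(-185\right) 84}{375149} - \frac{431596}{\sqrt{A{\left(-434,21^{2} \right)} + D{\left(b \right)}}}\right) + 709654} = \frac{1}{\left(\frac{\left(-185\right) 84}{375149} - \frac{431596}{\sqrt{-434 - 102}}\right) + 709654} = \frac{1}{\left(\left(-15540\right) \frac{1}{375149} - \frac{431596}{\sqrt{-434 - 102}}\right) + 709654} = \frac{1}{\left(- \frac{15540}{375149} - \frac{431596}{\sqrt{-536}}\right) + 709654} = \frac{1}{\left(- \frac{15540}{375149} - \frac{431596}{2 i \sqrt{134}}\right) + 709654} = \frac{1}{\left(- \frac{15540}{375149} - 431596 \left(- \frac{i \sqrt{134}}{268}\right)\right) + 709654} = \frac{1}{\left(- \frac{15540}{375149} + \frac{107899 i \sqrt{134}}{67}\right) + 709654} = \frac{1}{\frac{266225972906}{375149} + \frac{107899 i \sqrt{134}}{67}}$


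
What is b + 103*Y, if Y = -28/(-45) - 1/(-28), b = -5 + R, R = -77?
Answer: -17933/1260 ≈ -14.233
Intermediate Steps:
b = -82 (b = -5 - 77 = -82)
Y = 829/1260 (Y = -28*(-1/45) - 1*(-1/28) = 28/45 + 1/28 = 829/1260 ≈ 0.65794)
b + 103*Y = -82 + 103*(829/1260) = -82 + 85387/1260 = -17933/1260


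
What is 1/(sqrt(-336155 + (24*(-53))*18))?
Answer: -I*sqrt(359051)/359051 ≈ -0.0016689*I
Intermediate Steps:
1/(sqrt(-336155 + (24*(-53))*18)) = 1/(sqrt(-336155 - 1272*18)) = 1/(sqrt(-336155 - 22896)) = 1/(sqrt(-359051)) = 1/(I*sqrt(359051)) = -I*sqrt(359051)/359051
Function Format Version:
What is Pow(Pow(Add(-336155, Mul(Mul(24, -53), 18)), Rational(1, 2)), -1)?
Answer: Mul(Rational(-1, 359051), I, Pow(359051, Rational(1, 2))) ≈ Mul(-0.0016689, I)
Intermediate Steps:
Pow(Pow(Add(-336155, Mul(Mul(24, -53), 18)), Rational(1, 2)), -1) = Pow(Pow(Add(-336155, Mul(-1272, 18)), Rational(1, 2)), -1) = Pow(Pow(Add(-336155, -22896), Rational(1, 2)), -1) = Pow(Pow(-359051, Rational(1, 2)), -1) = Pow(Mul(I, Pow(359051, Rational(1, 2))), -1) = Mul(Rational(-1, 359051), I, Pow(359051, Rational(1, 2)))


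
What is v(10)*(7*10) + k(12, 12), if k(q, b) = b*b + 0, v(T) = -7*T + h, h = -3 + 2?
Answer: -4826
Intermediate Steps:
h = -1
v(T) = -1 - 7*T (v(T) = -7*T - 1 = -1 - 7*T)
k(q, b) = b² (k(q, b) = b² + 0 = b²)
v(10)*(7*10) + k(12, 12) = (-1 - 7*10)*(7*10) + 12² = (-1 - 70)*70 + 144 = -71*70 + 144 = -4970 + 144 = -4826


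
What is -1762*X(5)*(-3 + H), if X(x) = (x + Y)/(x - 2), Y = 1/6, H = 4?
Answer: -27311/9 ≈ -3034.6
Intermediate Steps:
Y = ⅙ ≈ 0.16667
X(x) = (⅙ + x)/(-2 + x) (X(x) = (x + ⅙)/(x - 2) = (⅙ + x)/(-2 + x))
-1762*X(5)*(-3 + H) = -1762*(⅙ + 5)/(-2 + 5)*(-3 + 4) = -1762*(31/6)/3 = -1762*(⅓)*(31/6) = -27311/9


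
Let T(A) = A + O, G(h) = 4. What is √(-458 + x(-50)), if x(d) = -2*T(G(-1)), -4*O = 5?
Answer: 3*I*√206/2 ≈ 21.529*I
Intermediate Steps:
O = -5/4 (O = -¼*5 = -5/4 ≈ -1.2500)
T(A) = -5/4 + A (T(A) = A - 5/4 = -5/4 + A)
x(d) = -11/2 (x(d) = -2*(-5/4 + 4) = -2*11/4 = -11/2)
√(-458 + x(-50)) = √(-458 - 11/2) = √(-927/2) = 3*I*√206/2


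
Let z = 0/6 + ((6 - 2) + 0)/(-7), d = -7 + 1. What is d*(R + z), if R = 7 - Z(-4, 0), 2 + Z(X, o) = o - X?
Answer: -186/7 ≈ -26.571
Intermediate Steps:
Z(X, o) = -2 + o - X (Z(X, o) = -2 + (o - X) = -2 + o - X)
d = -6
z = -4/7 (z = 0*(⅙) + (4 + 0)*(-⅐) = 0 + 4*(-⅐) = 0 - 4/7 = -4/7 ≈ -0.57143)
R = 5 (R = 7 - (-2 + 0 - 1*(-4)) = 7 - (-2 + 0 + 4) = 7 - 1*2 = 7 - 2 = 5)
d*(R + z) = -6*(5 - 4/7) = -6*31/7 = -186/7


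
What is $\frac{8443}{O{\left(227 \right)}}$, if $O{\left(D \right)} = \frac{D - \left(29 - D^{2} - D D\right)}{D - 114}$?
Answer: $\frac{954059}{103256} \approx 9.2397$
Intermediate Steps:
$O{\left(D \right)} = \frac{-29 + D + 2 D^{2}}{-114 + D}$ ($O{\left(D \right)} = \frac{D + \left(\left(D^{2} + D^{2}\right) - 29\right)}{-114 + D} = \frac{D + \left(2 D^{2} - 29\right)}{-114 + D} = \frac{D + \left(-29 + 2 D^{2}\right)}{-114 + D} = \frac{-29 + D + 2 D^{2}}{-114 + D}$)
$\frac{8443}{O{\left(227 \right)}} = \frac{8443}{\frac{1}{-114 + 227} \left(-29 + 227 + 2 \cdot 227^{2}\right)} = \frac{8443}{\frac{1}{113} \left(-29 + 227 + 2 \cdot 51529\right)} = \frac{8443}{\frac{1}{113} \left(-29 + 227 + 103058\right)} = \frac{8443}{\frac{1}{113} \cdot 103256} = \frac{8443}{\frac{103256}{113}} = 8443 \cdot \frac{113}{103256} = \frac{954059}{103256}$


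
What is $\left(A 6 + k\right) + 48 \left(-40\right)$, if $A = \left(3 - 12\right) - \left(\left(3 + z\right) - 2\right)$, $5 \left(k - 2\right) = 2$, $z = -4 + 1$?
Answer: $- \frac{9798}{5} \approx -1959.6$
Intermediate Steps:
$z = -3$
$k = \frac{12}{5}$ ($k = 2 + \frac{1}{5} \cdot 2 = 2 + \frac{2}{5} = \frac{12}{5} \approx 2.4$)
$A = -7$ ($A = \left(3 - 12\right) - \left(\left(3 - 3\right) - 2\right) = \left(3 - 12\right) - \left(0 - 2\right) = -9 - -2 = -9 + 2 = -7$)
$\left(A 6 + k\right) + 48 \left(-40\right) = \left(\left(-7\right) 6 + \frac{12}{5}\right) + 48 \left(-40\right) = \left(-42 + \frac{12}{5}\right) - 1920 = - \frac{198}{5} - 1920 = - \frac{9798}{5}$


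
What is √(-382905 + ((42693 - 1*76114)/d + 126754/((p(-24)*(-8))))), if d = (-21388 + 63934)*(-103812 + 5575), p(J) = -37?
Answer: I*√9146947226350505705505780933/154644881874 ≈ 618.45*I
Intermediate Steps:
d = -4179591402 (d = 42546*(-98237) = -4179591402)
√(-382905 + ((42693 - 1*76114)/d + 126754/((p(-24)*(-8))))) = √(-382905 + ((42693 - 1*76114)/(-4179591402) + 126754/((-37*(-8))))) = √(-382905 + ((42693 - 76114)*(-1/4179591402) + 126754/296)) = √(-382905 + (-33421*(-1/4179591402) + 126754*(1/296))) = √(-382905 + (33421/4179591402 + 63377/148)) = √(-382905 + 132444984615431/309289763748) = √(-118296152003312509/309289763748) = I*√9146947226350505705505780933/154644881874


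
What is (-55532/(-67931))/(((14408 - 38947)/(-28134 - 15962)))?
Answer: 46202624/31452053 ≈ 1.4690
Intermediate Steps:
(-55532/(-67931))/(((14408 - 38947)/(-28134 - 15962))) = (-55532*(-1/67931))/((-24539/(-44096))) = 55532/(67931*((-24539*(-1/44096)))) = 55532/(67931*(463/832)) = (55532/67931)*(832/463) = 46202624/31452053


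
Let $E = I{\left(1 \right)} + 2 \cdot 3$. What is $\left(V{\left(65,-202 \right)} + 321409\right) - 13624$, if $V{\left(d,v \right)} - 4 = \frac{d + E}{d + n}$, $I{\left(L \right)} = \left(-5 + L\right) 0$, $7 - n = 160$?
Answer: $\frac{27085361}{88} \approx 3.0779 \cdot 10^{5}$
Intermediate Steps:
$n = -153$ ($n = 7 - 160 = -153$)
$I{\left(L \right)} = 0$
$E = 6$ ($E = 0 + 2 \cdot 3 = 0 + 6 = 6$)
$V{\left(d,v \right)} = 4 + \frac{6 + d}{-153 + d}$ ($V{\left(d,v \right)} = 4 + \frac{d + 6}{d - 153} = 4 + \frac{6 + d}{-153 + d}$)
$\left(V{\left(65,-202 \right)} + 321409\right) - 13624 = \left(\frac{-606 + 5 \cdot 65}{-153 + 65} + 321409\right) - 13624 = \left(\frac{-606 + 325}{-88} + 321409\right) - 13624 = \left(\left(- \frac{1}{88}\right) \left(-281\right) + 321409\right) - 13624 = \left(\frac{281}{88} + 321409\right) - 13624 = \frac{28284273}{88} - 13624 = \frac{27085361}{88}$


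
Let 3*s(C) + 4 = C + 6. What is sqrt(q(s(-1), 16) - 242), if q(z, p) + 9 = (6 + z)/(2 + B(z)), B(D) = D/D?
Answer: 8*I*sqrt(35)/3 ≈ 15.776*I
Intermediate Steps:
B(D) = 1
s(C) = 2/3 + C/3 (s(C) = -4/3 + (C + 6)/3 = -4/3 + (6 + C)/3 = -4/3 + (2 + C/3) = 2/3 + C/3)
q(z, p) = -7 + z/3 (q(z, p) = -9 + (6 + z)/(2 + 1) = -9 + (6 + z)/3 = -9 + (6 + z)*(1/3) = -9 + (2 + z/3) = -7 + z/3)
sqrt(q(s(-1), 16) - 242) = sqrt((-7 + (2/3 + (1/3)*(-1))/3) - 242) = sqrt((-7 + (2/3 - 1/3)/3) - 242) = sqrt((-7 + (1/3)*(1/3)) - 242) = sqrt((-7 + 1/9) - 242) = sqrt(-62/9 - 242) = sqrt(-2240/9) = 8*I*sqrt(35)/3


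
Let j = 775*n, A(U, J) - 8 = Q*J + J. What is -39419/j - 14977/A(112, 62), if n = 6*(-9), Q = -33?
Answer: 352339697/41347800 ≈ 8.5214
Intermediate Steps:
A(U, J) = 8 - 32*J (A(U, J) = 8 + (-33*J + J) = 8 - 32*J)
n = -54
j = -41850 (j = 775*(-54) = -41850)
-39419/j - 14977/A(112, 62) = -39419/(-41850) - 14977/(8 - 32*62) = -39419*(-1/41850) - 14977/(8 - 1984) = 39419/41850 - 14977/(-1976) = 39419/41850 - 14977*(-1/1976) = 39419/41850 + 14977/1976 = 352339697/41347800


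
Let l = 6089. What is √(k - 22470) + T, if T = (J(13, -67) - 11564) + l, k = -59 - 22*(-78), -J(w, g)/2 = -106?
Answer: -5263 + I*√20813 ≈ -5263.0 + 144.27*I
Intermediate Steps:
J(w, g) = 212 (J(w, g) = -2*(-106) = 212)
k = 1657 (k = -59 + 1716 = 1657)
T = -5263 (T = (212 - 11564) + 6089 = -11352 + 6089 = -5263)
√(k - 22470) + T = √(1657 - 22470) - 5263 = √(-20813) - 5263 = I*√20813 - 5263 = -5263 + I*√20813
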